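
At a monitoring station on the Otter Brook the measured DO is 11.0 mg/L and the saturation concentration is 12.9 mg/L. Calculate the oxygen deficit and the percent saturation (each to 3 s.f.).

D ≈ 1.90 mg/L; 85.3 % saturation

D = C_s − C = 12.9 − 11.0 = 1.90 mg/L.
% saturation = 11.0/12.9 × 100 = 85.3 %.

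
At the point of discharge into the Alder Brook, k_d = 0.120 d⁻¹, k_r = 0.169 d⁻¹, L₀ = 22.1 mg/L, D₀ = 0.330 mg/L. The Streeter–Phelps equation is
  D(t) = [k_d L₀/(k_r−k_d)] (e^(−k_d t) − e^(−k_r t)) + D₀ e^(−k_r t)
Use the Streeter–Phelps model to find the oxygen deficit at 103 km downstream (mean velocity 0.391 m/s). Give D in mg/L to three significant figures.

Travel time t = x/v = 103 km / (0.391 m/s) = 103000 m / 0.391 m/s = 263400 s = 3.049 d.
k_d L₀/(k_r−k_d) = 0.120×22.1/(0.169−0.120) = 2.652/0.04900 = 54.12 mg/L.
e^(−k_d t) = e^(−0.120×3.049) = 0.6936; e^(−k_r t) = e^(−0.169×3.049) = 0.5973.
D = 54.12 × (0.6936 − 0.5973) + 0.330 × 0.5973 = 5.209 + 0.1971 = 5.407 mg/L.

D ≈ 5.41 mg/L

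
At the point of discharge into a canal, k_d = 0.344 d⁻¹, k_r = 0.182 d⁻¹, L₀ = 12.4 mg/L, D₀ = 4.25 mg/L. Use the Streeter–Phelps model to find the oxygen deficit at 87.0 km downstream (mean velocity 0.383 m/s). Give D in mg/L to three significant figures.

D ≈ 8.29 mg/L

Travel time t = x/v = 87.0 km / (0.383 m/s) = 87000 m / 0.383 m/s = 227200 s = 2.629 d.
k_d L₀/(k_r−k_d) = 0.344×12.4/(0.182−0.344) = 4.266/-0.1620 = -26.33 mg/L.
e^(−k_d t) = e^(−0.344×2.629) = 0.4048; e^(−k_r t) = e^(−0.182×2.629) = 0.6197.
D = -26.33 × (0.4048 − 0.6197) + 4.25 × 0.6197 = 5.659 + 2.634 = 8.293 mg/L.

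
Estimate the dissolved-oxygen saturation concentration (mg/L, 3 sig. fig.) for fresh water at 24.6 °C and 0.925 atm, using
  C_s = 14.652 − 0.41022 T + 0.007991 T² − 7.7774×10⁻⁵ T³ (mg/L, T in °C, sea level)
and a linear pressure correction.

At sea level: C_s = 14.652 − 0.41022×24.6 + 0.007991×24.6² − 7.7774×10⁻⁵×24.6³ = 8.239 mg/L.
Pressure correction: C_s' = 8.239 × 0.925 = 7.621 mg/L.

C_s ≈ 7.62 mg/L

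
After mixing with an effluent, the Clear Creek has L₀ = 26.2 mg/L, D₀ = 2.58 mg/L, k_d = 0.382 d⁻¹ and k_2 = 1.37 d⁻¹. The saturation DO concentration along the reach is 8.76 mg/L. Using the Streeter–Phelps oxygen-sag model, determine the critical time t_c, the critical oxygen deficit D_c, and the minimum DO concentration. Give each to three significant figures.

t_c ≈ 0.995 d; D_c ≈ 5.00 mg/L; min DO ≈ 3.76 mg/L

With k_2/k_d = 3.586 and 1 − D₀(k_2−k_d)/(k_d L₀) = 0.7453,
t_c = ln(3.586 × 0.7453) / (1.37 − 0.382) = ln(2.673) / 0.9880 = 0.9832/0.9880 = 0.9951 d.
D_c = (k_d/k_2) L₀ e^(−k_d t_c) = (0.382/1.37) × 26.2 × e^(−0.382×0.9951) = 0.2788 × 26.2 × 0.6838 = 4.995 mg/L.
Minimum DO = C_s − D_c = 8.76 − 4.995 = 3.765 mg/L.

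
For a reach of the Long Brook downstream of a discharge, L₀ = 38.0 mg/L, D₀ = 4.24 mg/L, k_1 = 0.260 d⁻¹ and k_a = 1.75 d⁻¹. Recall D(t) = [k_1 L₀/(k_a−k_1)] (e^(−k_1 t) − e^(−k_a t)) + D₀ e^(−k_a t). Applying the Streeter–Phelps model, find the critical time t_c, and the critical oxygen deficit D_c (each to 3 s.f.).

t_c ≈ 0.595 d; D_c ≈ 4.84 mg/L

At the critical point dD/dt = 0, so k_1 L₀ e^(−k_1 t) = k_a D. Substituting D(t) from the Streeter–Phelps equation and solving for t gives
t_c = ln[(k_a/k_1)(1 − D₀(k_a−k_1)/(k_1 L₀))] / (k_a−k_1).
Here k_a−k_1 = 1.490 d⁻¹ and 1 − D₀(k_a−k_1)/(k_1 L₀) = 1 − 4.24×1.490/(0.260×38.0) = 0.3606, so
t_c = ln(6.731 × 0.3606) / 1.490 = 0.8866 / 1.490 = 0.5950 d.
D_c = (k_1/k_a) L₀ e^(−k_1 t_c) = (0.260/1.75) × 38.0 × e^(−0.260×0.5950) = 0.1486 × 38.0 × 0.8567 = 4.836 mg/L.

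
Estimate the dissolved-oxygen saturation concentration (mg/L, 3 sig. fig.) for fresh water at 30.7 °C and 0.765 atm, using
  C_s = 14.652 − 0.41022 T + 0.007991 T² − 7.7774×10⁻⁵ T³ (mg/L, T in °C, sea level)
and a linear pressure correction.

At sea level: C_s = 14.652 − 0.41022×30.7 + 0.007991×30.7² − 7.7774×10⁻⁵×30.7³ = 7.339 mg/L.
Pressure correction: C_s' = 7.339 × 0.765 = 5.615 mg/L.

C_s ≈ 5.61 mg/L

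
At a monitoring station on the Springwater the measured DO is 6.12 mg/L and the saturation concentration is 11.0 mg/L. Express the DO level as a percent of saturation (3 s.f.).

55.6 % saturation

% saturation = C/C_s × 100 = 6.12/11.0 × 100 = 55.6 %.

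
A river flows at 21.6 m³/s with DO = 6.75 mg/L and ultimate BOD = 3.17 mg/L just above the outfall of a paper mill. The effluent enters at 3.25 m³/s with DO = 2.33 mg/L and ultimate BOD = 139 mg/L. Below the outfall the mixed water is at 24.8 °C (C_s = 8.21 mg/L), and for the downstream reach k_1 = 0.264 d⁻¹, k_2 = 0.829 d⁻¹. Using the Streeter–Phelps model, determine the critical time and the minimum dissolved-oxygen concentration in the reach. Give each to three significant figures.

t_c ≈ 1.61 d; minimum DO ≈ 3.85 mg/L

Mixed DO = (21.6×6.75 + 3.25×2.33)/(21.6+3.25) = 153.4/24.85 = 6.172 mg/L.
Mixed L₀ = (21.6×3.17 + 3.25×139)/(24.85) = 520.2/24.85 = 20.93 mg/L.
Initial deficit D₀ = C_s − DO₀ = 8.21 − 6.172 = 2.038 mg/L.
t_c = (1/0.5650) ln[(0.829/0.264)(1 − 2.038×0.5650/(0.264×20.93))] = 1.770 × ln(2.486) = 1.612 d.
D_c = (0.264/0.829) × 20.93 × e^(−0.264×1.612) = 0.3185 × 20.93 × 0.6534 = 4.356 mg/L.
Minimum DO = 8.21 − 4.356 = 3.854 mg/L.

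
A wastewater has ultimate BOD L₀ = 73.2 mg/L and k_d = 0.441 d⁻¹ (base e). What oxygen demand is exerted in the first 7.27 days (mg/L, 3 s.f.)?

y ≈ 70.2 mg/L

y_t = L₀(1 − e^(−k_d t)) = 73.2 × (1 − e^(−0.441×7.27))
= 73.2 × (1 − 0.04052) = 73.2 × 0.9595 = 70.23 mg/L.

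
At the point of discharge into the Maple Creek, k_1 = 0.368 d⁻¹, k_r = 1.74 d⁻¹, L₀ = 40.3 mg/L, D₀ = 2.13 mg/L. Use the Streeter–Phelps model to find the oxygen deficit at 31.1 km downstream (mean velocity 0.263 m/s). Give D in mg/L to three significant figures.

Travel time t = x/v = 31.1 km / (0.263 m/s) = 31100 m / 0.263 m/s = 118300 s = 1.369 d.
k_1 L₀/(k_r−k_1) = 0.368×40.3/(1.74−0.368) = 14.83/1.372 = 10.81 mg/L.
e^(−k_1 t) = e^(−0.368×1.369) = 0.6043; e^(−k_r t) = e^(−1.74×1.369) = 0.09242.
D = 10.81 × (0.6043 − 0.09242) + 2.13 × 0.09242 = 5.533 + 0.1968 = 5.730 mg/L.

D ≈ 5.73 mg/L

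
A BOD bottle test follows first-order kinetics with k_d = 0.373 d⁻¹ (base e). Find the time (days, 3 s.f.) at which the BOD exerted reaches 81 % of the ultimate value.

t ≈ 4.45 d

y/L₀ = 1 − e^(−k_d t) = 0.81 ⇒ e^(−k_d t) = 0.190
t = −ln(0.190) / 0.373 = 1.661 / 0.373 = 4.452 d.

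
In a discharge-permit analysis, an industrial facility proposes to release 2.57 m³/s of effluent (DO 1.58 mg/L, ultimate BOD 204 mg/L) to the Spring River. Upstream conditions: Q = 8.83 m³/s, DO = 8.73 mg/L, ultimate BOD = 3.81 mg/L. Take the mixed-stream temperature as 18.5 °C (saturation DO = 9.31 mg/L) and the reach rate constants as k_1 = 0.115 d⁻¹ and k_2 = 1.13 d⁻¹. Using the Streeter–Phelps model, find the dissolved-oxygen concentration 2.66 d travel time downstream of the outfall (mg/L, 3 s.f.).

Mixed DO = (8.83×8.73 + 2.57×1.58)/(8.83+2.57) = 81.15/11.40 = 7.118 mg/L.
Mixed L₀ = (8.83×3.81 + 2.57×204)/(11.40) = 557.9/11.40 = 48.94 mg/L.
Initial deficit D₀ = C_s − DO₀ = 9.31 − 7.118 = 2.192 mg/L.
D(2.66) = [0.115×48.94/(1.13−0.115)](e^(−0.115×2.66) − e^(−1.13×2.66)) + 2.192 e^(−1.13×2.66)
= 5.545 × (0.7365 − 0.04950) + 2.192 × 0.04950 = 3.918 mg/L.
DO = 9.31 − 3.918 = 5.392 mg/L.

DO ≈ 5.39 mg/L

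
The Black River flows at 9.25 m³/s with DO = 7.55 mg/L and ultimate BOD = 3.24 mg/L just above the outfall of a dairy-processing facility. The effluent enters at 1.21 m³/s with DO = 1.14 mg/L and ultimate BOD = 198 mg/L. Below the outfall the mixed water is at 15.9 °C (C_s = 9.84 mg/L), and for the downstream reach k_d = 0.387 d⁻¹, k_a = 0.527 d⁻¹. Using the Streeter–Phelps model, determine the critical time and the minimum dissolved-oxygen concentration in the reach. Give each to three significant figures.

Mixed DO = (9.25×7.55 + 1.21×1.14)/(9.25+1.21) = 71.22/10.46 = 6.808 mg/L.
Mixed L₀ = (9.25×3.24 + 1.21×198)/(10.46) = 269.6/10.46 = 25.77 mg/L.
Initial deficit D₀ = C_s − DO₀ = 9.84 − 6.808 = 3.032 mg/L.
t_c = (1/0.1400) ln[(0.527/0.387)(1 − 3.032×0.1400/(0.387×25.77))] = 7.143 × ln(1.304) = 1.895 d.
D_c = (0.387/0.527) × 25.77 × e^(−0.387×1.895) = 0.7343 × 25.77 × 0.4803 = 9.089 mg/L.
Minimum DO = 9.84 − 9.089 = 0.7508 mg/L.

t_c ≈ 1.89 d; minimum DO ≈ 0.751 mg/L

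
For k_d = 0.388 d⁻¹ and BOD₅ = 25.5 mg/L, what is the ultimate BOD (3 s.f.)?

BOD₅ = L₀(1 − e^(−5k_d)) ⇒ L₀ = BOD₅ / (1 − e^(−5×0.388))
= 25.5 / (1 − 0.1437) = 25.5 / 0.8563 = 29.78 mg/L.

L₀ ≈ 29.8 mg/L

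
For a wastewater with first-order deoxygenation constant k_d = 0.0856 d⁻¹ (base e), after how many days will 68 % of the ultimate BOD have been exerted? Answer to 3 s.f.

y/L₀ = 1 − e^(−k_d t) = 0.68 ⇒ e^(−k_d t) = 0.320
t = −ln(0.320) / 0.0856 = 1.139 / 0.0856 = 13.31 d.

t ≈ 13.3 d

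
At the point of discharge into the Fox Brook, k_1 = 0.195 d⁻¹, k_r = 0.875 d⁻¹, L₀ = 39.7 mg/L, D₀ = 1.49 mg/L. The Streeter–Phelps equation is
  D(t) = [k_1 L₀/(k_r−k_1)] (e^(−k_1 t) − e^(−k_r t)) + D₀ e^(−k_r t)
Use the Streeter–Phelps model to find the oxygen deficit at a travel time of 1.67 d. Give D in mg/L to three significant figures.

D ≈ 5.93 mg/L

k_1 L₀/(k_r−k_1) = 0.195×39.7/(0.875−0.195) = 7.742/0.6800 = 11.38 mg/L.
e^(−k_1 t) = e^(−0.195×1.670) = 0.7221; e^(−k_r t) = e^(−0.875×1.670) = 0.2319.
D = 11.38 × (0.7221 − 0.2319) + 1.49 × 0.2319 = 5.580 + 0.3456 = 5.925 mg/L.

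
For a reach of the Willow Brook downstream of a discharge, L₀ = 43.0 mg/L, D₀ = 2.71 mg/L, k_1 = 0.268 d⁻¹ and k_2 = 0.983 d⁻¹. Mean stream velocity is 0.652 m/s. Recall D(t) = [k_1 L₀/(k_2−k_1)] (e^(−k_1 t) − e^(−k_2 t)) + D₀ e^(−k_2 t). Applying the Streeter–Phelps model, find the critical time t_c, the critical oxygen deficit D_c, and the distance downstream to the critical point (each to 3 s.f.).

t_c = [1/(k_2−k_1)] ln[(k_2/k_1)(1 − D₀(k_2−k_1)/(k_1 L₀))]
= [1/(0.983−0.268)] ln[(0.983/0.268)(1 − 2.71×0.7150/(0.268×43.0))]
= (1/0.7150) ln[3.668 × 0.8319] = 1.399 × ln(3.051) = 1.399 × 1.116 = 1.560 d.
D_c = (k_1/k_2) L₀ e^(−k_1 t_c) = (0.268/0.983) × 43.0 × e^(−0.268×1.560) = 0.2726 × 43.0 × 0.6583 = 7.717 mg/L.
x_c = v t_c = 0.652 m/s × 1.560 d × 86400 s/d = 87890 m ≈ 87.9 km.

t_c ≈ 1.56 d; D_c ≈ 7.72 mg/L; x_c ≈ 87.9 km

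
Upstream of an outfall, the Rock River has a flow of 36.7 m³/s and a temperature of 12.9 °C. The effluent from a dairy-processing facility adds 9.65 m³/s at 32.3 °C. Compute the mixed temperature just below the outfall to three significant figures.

16.9 °C

Flow-weighted mixing: C = (Q_r C_r + Q_w C_w)/(Q_r + Q_w)
= (36.7×12.9 + 9.65×32.3)/(36.7 + 9.65) = 785.1/46.35 = 16.94 °C.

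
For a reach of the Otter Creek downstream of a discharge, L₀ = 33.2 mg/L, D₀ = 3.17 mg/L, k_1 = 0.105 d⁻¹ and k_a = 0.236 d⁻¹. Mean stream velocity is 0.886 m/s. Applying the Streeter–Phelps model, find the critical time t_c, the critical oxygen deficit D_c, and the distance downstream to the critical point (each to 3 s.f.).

t_c = [1/(k_a−k_1)] ln[(k_a/k_1)(1 − D₀(k_a−k_1)/(k_1 L₀))]
= [1/(0.236−0.105)] ln[(0.236/0.105)(1 − 3.17×0.1310/(0.105×33.2))]
= (1/0.1310) ln[2.248 × 0.8809] = 7.634 × ln(1.980) = 7.634 × 0.6830 = 5.214 d.
D_c = (k_1/k_a) L₀ e^(−k_1 t_c) = (0.105/0.236) × 33.2 × e^(−0.105×5.214) = 0.4449 × 33.2 × 0.5784 = 8.544 mg/L.
x_c = v t_c = 0.886 m/s × 5.214 d × 86400 s/d = 399100 m ≈ 399 km.

t_c ≈ 5.21 d; D_c ≈ 8.54 mg/L; x_c ≈ 399 km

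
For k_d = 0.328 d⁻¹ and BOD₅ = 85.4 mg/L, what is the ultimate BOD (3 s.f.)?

L₀ ≈ 106 mg/L

BOD₅ = L₀(1 − e^(−5k_d)) ⇒ L₀ = BOD₅ / (1 − e^(−5×0.328))
= 85.4 / (1 − 0.1940) = 85.4 / 0.8060 = 106.0 mg/L.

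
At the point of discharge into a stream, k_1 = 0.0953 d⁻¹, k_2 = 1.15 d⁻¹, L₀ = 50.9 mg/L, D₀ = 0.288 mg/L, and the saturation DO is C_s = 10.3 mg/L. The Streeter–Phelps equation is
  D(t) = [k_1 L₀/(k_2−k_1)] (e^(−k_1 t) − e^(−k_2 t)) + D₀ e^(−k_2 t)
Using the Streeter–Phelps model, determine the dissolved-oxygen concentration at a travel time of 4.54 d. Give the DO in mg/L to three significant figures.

k_1 L₀/(k_2−k_1) = 0.0953×50.9/(1.15−0.0953) = 4.851/1.055 = 4.599 mg/L.
e^(−k_1 t) = e^(−0.0953×4.540) = 0.6488; e^(−k_2 t) = e^(−1.15×4.540) = 0.005402.
D = 4.599 × (0.6488 − 0.005402) + 0.288 × 0.005402 = 2.959 + 0.001556 = 2.961 mg/L.
DO = C_s − D = 10.3 − 2.961 = 7.339 mg/L.

DO ≈ 7.34 mg/L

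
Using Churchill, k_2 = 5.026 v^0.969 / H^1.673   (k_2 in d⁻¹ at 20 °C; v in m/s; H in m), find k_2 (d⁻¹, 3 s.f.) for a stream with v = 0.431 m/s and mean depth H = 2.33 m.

k_2 ≈ 0.540 d⁻¹

k_2 = 5.026 × 0.431^0.969 / 2.33^1.673 = 5.026 × 0.4424 / 4.117 = 0.5401 d⁻¹.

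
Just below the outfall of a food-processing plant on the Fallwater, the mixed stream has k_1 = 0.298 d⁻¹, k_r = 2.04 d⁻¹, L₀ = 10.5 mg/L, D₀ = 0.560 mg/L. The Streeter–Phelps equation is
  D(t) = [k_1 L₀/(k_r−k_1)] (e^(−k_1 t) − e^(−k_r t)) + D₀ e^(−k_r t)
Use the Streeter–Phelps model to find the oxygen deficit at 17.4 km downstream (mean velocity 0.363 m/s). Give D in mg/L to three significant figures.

Travel time t = x/v = 17.4 km / (0.363 m/s) = 17400 m / 0.363 m/s = 47930 s = 0.5548 d.
k_1 L₀/(k_r−k_1) = 0.298×10.5/(2.04−0.298) = 3.129/1.742 = 1.796 mg/L.
e^(−k_1 t) = e^(−0.298×0.5548) = 0.8476; e^(−k_r t) = e^(−2.04×0.5548) = 0.3225.
D = 1.796 × (0.8476 − 0.3225) + 0.560 × 0.3225 = 0.9433 + 0.1806 = 1.124 mg/L.

D ≈ 1.12 mg/L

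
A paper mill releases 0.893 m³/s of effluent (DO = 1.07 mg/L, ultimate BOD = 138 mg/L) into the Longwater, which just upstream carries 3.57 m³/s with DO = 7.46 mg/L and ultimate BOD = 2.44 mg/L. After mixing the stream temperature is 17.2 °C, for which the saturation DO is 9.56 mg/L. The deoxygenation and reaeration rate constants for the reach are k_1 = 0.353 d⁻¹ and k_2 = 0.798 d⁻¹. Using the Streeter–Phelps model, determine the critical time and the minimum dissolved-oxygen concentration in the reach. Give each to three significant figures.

Mixed DO = (3.57×7.46 + 0.893×1.07)/(3.57+0.893) = 27.59/4.463 = 6.181 mg/L.
Mixed L₀ = (3.57×2.44 + 0.893×138)/(4.463) = 131.9/4.463 = 29.56 mg/L.
Initial deficit D₀ = C_s − DO₀ = 9.56 − 6.181 = 3.379 mg/L.
t_c = (1/0.4450) ln[(0.798/0.353)(1 − 3.379×0.4450/(0.353×29.56))] = 2.247 × ln(1.935) = 1.483 d.
D_c = (0.353/0.798) × 29.56 × e^(−0.353×1.483) = 0.4424 × 29.56 × 0.5924 = 7.747 mg/L.
Minimum DO = 9.56 − 7.747 = 1.813 mg/L.

t_c ≈ 1.48 d; minimum DO ≈ 1.81 mg/L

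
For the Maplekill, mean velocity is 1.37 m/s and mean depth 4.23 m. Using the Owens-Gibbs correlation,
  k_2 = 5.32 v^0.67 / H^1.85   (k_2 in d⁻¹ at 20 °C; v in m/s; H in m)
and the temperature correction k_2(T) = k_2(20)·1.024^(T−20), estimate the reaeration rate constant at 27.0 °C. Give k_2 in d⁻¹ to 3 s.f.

k_2 ≈ 0.538 d⁻¹

k_2(20) = 5.32 × 1.37^0.67 / 4.23^1.85 = 5.32 × 1.235 / 14.41 = 0.4558 d⁻¹.
k_2(27.0) = 0.4558 × 1.024^(27.0−20) = 0.4558 × 1.181 = 0.5381 d⁻¹.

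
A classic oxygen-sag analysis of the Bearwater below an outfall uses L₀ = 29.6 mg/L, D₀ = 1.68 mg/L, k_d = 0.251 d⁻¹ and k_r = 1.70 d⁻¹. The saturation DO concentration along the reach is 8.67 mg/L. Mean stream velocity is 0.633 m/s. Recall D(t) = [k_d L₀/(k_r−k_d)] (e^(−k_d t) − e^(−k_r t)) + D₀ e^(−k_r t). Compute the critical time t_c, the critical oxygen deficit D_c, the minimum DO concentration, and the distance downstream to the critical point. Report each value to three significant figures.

t_c = [1/(k_r−k_d)] ln[(k_r/k_d)(1 − D₀(k_r−k_d)/(k_d L₀))]
= [1/(1.70−0.251)] ln[(1.70/0.251)(1 − 1.68×1.449/(0.251×29.6))]
= (1/1.449) ln[6.773 × 0.6723] = 0.6901 × ln(4.554) = 0.6901 × 1.516 = 1.046 d.
L(t_c) = L₀ e^(−k_d t_c) = 29.6 × 0.7691 = 22.76 mg/L, and at the critical point k_r D_c = k_d L, so D_c = (0.251/1.70) × 22.76 = 3.361 mg/L.
Minimum DO = C_s − D_c = 8.67 − 3.361 = 5.309 mg/L.
x_c = v t_c = 0.633 m/s × 1.046 d × 86400 s/d = 57220 m ≈ 57.2 km.

t_c ≈ 1.05 d; D_c ≈ 3.36 mg/L; min DO ≈ 5.31 mg/L; x_c ≈ 57.2 km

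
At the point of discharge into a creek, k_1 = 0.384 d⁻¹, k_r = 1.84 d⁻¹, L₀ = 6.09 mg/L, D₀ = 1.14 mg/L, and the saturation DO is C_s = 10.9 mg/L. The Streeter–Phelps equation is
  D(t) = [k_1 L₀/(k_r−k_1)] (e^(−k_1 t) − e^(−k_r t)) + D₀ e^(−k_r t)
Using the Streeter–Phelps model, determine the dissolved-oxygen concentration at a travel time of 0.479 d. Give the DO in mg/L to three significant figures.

k_1 L₀/(k_r−k_1) = 0.384×6.09/(1.84−0.384) = 2.339/1.456 = 1.606 mg/L.
e^(−k_1 t) = e^(−0.384×0.4790) = 0.8320; e^(−k_r t) = e^(−1.84×0.4790) = 0.4142.
D = 1.606 × (0.8320 − 0.4142) + 1.14 × 0.4142 = 0.6710 + 0.4722 = 1.143 mg/L.
DO = C_s − D = 10.9 − 1.143 = 9.757 mg/L.

DO ≈ 9.76 mg/L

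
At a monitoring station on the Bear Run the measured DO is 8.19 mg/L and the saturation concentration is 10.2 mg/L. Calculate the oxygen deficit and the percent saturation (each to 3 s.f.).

D = C_s − C = 10.2 − 8.19 = 2.01 mg/L.
% saturation = 8.19/10.2 × 100 = 80.3 %.

D ≈ 2.01 mg/L; 80.3 % saturation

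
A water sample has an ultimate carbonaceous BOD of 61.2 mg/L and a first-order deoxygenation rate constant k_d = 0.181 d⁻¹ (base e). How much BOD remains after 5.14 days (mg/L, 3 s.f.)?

L ≈ 24.1 mg/L

L_t = L₀ e^(−k_d t) = 61.2 × e^(−0.181×5.14) = 61.2 × 0.3944 = 24.14 mg/L.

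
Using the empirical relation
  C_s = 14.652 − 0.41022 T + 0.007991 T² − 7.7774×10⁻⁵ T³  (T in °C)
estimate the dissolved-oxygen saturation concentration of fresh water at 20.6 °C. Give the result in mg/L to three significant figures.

C_s ≈ 8.91 mg/L

C_s = 14.652 − 0.41022×20.6 + 0.007991×20.6² − 7.7774×10⁻⁵×20.6³ = 8.913 mg/L.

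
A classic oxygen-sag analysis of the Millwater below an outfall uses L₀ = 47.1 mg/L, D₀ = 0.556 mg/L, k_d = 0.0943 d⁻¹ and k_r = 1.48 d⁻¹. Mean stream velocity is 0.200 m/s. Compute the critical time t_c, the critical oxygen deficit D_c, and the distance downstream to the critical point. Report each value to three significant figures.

t_c = [1/(k_r−k_d)] ln[(k_r/k_d)(1 − D₀(k_r−k_d)/(k_d L₀))]
= [1/(1.48−0.0943)] ln[(1.48/0.0943)(1 − 0.556×1.386/(0.0943×47.1))]
= (1/1.386) ln[15.69 × 0.8265] = 0.7217 × ln(12.97) = 0.7217 × 2.563 = 1.849 d.
D_c = (k_d/k_r) L₀ e^(−k_d t_c) = (0.0943/1.48) × 47.1 × e^(−0.0943×1.849) = 0.06372 × 47.1 × 0.8400 = 2.521 mg/L.
x_c = v t_c = 0.200 m/s × 1.849 d × 86400 s/d = 31960 m ≈ 32.0 km.

t_c ≈ 1.85 d; D_c ≈ 2.52 mg/L; x_c ≈ 32.0 km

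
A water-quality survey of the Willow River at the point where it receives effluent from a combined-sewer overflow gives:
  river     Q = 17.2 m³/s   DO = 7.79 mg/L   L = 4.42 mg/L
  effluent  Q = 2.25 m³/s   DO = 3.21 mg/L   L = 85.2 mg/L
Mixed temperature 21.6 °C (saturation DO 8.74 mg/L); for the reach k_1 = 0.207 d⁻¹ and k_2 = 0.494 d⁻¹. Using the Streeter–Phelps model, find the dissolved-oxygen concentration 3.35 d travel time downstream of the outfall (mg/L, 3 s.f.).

DO ≈ 5.39 mg/L

Mixed DO = (17.2×7.79 + 2.25×3.21)/(17.2+2.25) = 141.2/19.45 = 7.260 mg/L.
Mixed L₀ = (17.2×4.42 + 2.25×85.2)/(19.45) = 267.7/19.45 = 13.76 mg/L.
Initial deficit D₀ = C_s − DO₀ = 8.74 − 7.260 = 1.480 mg/L.
D(3.35) = [0.207×13.76/(0.494−0.207)](e^(−0.207×3.35) − e^(−0.494×3.35)) + 1.480 e^(−0.494×3.35)
= 9.928 × (0.4998 − 0.1911) + 1.480 × 0.1911 = 3.348 mg/L.
DO = 8.74 − 3.348 = 5.392 mg/L.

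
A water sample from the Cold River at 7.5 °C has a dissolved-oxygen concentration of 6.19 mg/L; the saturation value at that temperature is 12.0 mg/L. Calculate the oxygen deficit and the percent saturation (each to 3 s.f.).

D ≈ 5.81 mg/L; 51.6 % saturation

D = C_s − C = 12.0 − 6.19 = 5.81 mg/L.
% saturation = 6.19/12.0 × 100 = 51.6 %.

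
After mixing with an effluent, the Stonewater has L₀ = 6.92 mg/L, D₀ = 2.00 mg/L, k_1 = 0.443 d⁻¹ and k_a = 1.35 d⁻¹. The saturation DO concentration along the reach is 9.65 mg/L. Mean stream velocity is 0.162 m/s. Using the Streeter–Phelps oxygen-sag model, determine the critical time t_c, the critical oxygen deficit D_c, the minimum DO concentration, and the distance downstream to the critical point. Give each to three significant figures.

t_c ≈ 0.241 d; D_c ≈ 2.04 mg/L; min DO ≈ 7.61 mg/L; x_c ≈ 3.37 km

At the critical point dD/dt = 0, so k_1 L₀ e^(−k_1 t) = k_a D. Substituting D(t) from the Streeter–Phelps equation and solving for t gives
t_c = ln[(k_a/k_1)(1 − D₀(k_a−k_1)/(k_1 L₀))] / (k_a−k_1).
Here k_a−k_1 = 0.9070 d⁻¹ and 1 − D₀(k_a−k_1)/(k_1 L₀) = 1 − 2.00×0.9070/(0.443×6.92) = 0.4083, so
t_c = ln(3.047 × 0.4083) / 0.9070 = 0.2185 / 0.9070 = 0.2408 d.
L(t_c) = L₀ e^(−k_1 t_c) = 6.92 × 0.8988 = 6.220 mg/L, and at the critical point k_a D_c = k_1 L, so D_c = (0.443/1.35) × 6.220 = 2.041 mg/L.
Minimum DO = C_s − D_c = 9.65 − 2.041 = 7.609 mg/L.
x_c = v t_c = 0.162 m/s × 0.2408 d × 86400 s/d = 3371 m ≈ 3.37 km.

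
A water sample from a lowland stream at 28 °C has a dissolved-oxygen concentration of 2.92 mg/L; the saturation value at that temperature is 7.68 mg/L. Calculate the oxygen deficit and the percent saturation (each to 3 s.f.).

D = C_s − C = 7.68 − 2.92 = 4.76 mg/L.
% saturation = 2.92/7.68 × 100 = 38.0 %.

D ≈ 4.76 mg/L; 38.0 % saturation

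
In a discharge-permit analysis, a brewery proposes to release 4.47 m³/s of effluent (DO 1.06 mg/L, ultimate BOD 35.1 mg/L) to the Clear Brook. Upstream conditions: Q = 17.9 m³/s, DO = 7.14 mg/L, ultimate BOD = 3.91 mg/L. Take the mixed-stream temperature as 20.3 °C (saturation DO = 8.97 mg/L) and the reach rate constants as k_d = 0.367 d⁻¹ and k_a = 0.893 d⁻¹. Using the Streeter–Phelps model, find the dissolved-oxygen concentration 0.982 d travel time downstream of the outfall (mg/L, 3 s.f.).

Mixed DO = (17.9×7.14 + 4.47×1.06)/(17.9+4.47) = 132.5/22.37 = 5.925 mg/L.
Mixed L₀ = (17.9×3.91 + 4.47×35.1)/(22.37) = 226.9/22.37 = 10.14 mg/L.
Initial deficit D₀ = C_s − DO₀ = 8.97 − 5.925 = 3.045 mg/L.
D(0.982) = [0.367×10.14/(0.893−0.367)](e^(−0.367×0.982) − e^(−0.893×0.982)) + 3.045 e^(−0.893×0.982)
= 7.077 × (0.6974 − 0.4161) + 3.045 × 0.4161 = 3.258 mg/L.
DO = 8.97 − 3.258 = 5.712 mg/L.

DO ≈ 5.71 mg/L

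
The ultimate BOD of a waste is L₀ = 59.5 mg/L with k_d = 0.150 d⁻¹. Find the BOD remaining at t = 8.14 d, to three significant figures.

L ≈ 17.5 mg/L

L_t = L₀ e^(−k_d t) = 59.5 × e^(−0.150×8.14) = 59.5 × 0.2949 = 17.55 mg/L.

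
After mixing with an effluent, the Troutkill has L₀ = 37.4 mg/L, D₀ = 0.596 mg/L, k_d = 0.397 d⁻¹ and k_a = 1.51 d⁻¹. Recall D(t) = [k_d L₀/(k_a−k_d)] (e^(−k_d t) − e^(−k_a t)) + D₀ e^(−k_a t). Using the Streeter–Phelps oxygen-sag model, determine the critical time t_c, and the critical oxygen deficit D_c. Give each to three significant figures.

t_c ≈ 1.16 d; D_c ≈ 6.21 mg/L

At the critical point dD/dt = 0, so k_d L₀ e^(−k_d t) = k_a D. Substituting D(t) from the Streeter–Phelps equation and solving for t gives
t_c = ln[(k_a/k_d)(1 − D₀(k_a−k_d)/(k_d L₀))] / (k_a−k_d).
Here k_a−k_d = 1.113 d⁻¹ and 1 − D₀(k_a−k_d)/(k_d L₀) = 1 − 0.596×1.113/(0.397×37.4) = 0.9553, so
t_c = ln(3.804 × 0.9553) / 1.113 = 1.290 / 1.113 = 1.159 d.
D_c = (k_d/k_a) L₀ e^(−k_d t_c) = (0.397/1.51) × 37.4 × e^(−0.397×1.159) = 0.2629 × 37.4 × 0.6311 = 6.206 mg/L.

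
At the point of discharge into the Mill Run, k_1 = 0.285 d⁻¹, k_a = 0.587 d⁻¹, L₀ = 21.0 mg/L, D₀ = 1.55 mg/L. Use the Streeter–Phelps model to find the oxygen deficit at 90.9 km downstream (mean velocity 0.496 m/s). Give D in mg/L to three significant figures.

D ≈ 5.57 mg/L

Travel time t = x/v = 90.9 km / (0.496 m/s) = 90900 m / 0.496 m/s = 183300 s = 2.121 d.
k_1 L₀/(k_a−k_1) = 0.285×21.0/(0.587−0.285) = 5.985/0.3020 = 19.82 mg/L.
e^(−k_1 t) = e^(−0.285×2.121) = 0.5463; e^(−k_a t) = e^(−0.587×2.121) = 0.2879.
D = 19.82 × (0.5463 − 0.2879) + 1.55 × 0.2879 = 5.121 + 0.4463 = 5.568 mg/L.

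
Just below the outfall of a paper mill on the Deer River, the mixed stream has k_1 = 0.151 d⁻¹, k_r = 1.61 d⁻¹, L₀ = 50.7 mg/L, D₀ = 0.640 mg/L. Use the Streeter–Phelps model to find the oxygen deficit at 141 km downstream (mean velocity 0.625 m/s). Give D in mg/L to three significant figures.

D ≈ 3.47 mg/L

Travel time t = x/v = 141 km / (0.625 m/s) = 141000 m / 0.625 m/s = 225600 s = 2.611 d.
k_1 L₀/(k_r−k_1) = 0.151×50.7/(1.61−0.151) = 7.656/1.459 = 5.247 mg/L.
e^(−k_1 t) = e^(−0.151×2.611) = 0.6742; e^(−k_r t) = e^(−1.61×2.611) = 0.01494.
D = 5.247 × (0.6742 − 0.01494) + 0.640 × 0.01494 = 3.459 + 0.009560 = 3.469 mg/L.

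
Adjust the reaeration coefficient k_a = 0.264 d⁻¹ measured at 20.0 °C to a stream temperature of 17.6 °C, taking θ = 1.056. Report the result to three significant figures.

k_a(T₂) = k_a(T₁) · θ^(T₂−T₁) = 0.264 × 1.056^(17.6−20.0)
= 0.264 × 1.056^-2.40 = 0.264 × 0.8774 = 0.2316 d⁻¹.

k_a ≈ 0.232 d⁻¹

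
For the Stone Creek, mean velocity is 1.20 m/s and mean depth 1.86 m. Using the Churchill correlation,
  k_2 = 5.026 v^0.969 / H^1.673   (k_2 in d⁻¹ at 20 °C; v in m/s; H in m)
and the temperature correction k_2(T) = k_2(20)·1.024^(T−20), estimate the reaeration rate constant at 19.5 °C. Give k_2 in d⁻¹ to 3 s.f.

k_2(20) = 5.026 × 1.20^0.969 / 1.86^1.673 = 5.026 × 1.193 / 2.824 = 2.124 d⁻¹.
k_2(19.5) = 2.124 × 1.024^(19.5−20) = 2.124 × 0.9882 = 2.098 d⁻¹.

k_2 ≈ 2.10 d⁻¹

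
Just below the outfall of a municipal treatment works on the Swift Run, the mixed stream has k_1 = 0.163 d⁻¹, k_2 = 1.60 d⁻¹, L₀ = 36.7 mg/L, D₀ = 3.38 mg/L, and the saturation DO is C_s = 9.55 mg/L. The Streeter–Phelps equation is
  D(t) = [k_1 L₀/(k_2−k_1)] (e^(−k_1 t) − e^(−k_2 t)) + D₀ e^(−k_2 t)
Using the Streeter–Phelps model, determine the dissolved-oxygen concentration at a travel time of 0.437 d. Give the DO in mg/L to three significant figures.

k_1 L₀/(k_2−k_1) = 0.163×36.7/(1.60−0.163) = 5.982/1.437 = 4.163 mg/L.
e^(−k_1 t) = e^(−0.163×0.4370) = 0.9312; e^(−k_2 t) = e^(−1.60×0.4370) = 0.4970.
D = 4.163 × (0.9312 − 0.4970) + 3.38 × 0.4970 = 1.808 + 1.680 = 3.488 mg/L.
DO = C_s − D = 9.55 − 3.488 = 6.062 mg/L.

DO ≈ 6.06 mg/L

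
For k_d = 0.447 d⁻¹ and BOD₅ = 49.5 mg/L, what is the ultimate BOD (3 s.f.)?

L₀ ≈ 55.4 mg/L

BOD₅ = L₀(1 − e^(−5k_d)) ⇒ L₀ = BOD₅ / (1 − e^(−5×0.447))
= 49.5 / (1 − 0.1070) = 49.5 / 0.8930 = 55.43 mg/L.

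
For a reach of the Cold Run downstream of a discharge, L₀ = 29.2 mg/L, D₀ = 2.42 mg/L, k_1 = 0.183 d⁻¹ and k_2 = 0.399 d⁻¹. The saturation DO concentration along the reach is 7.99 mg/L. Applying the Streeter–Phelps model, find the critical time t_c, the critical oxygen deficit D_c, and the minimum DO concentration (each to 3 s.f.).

At the critical point dD/dt = 0, so k_1 L₀ e^(−k_1 t) = k_2 D. Substituting D(t) from the Streeter–Phelps equation and solving for t gives
t_c = ln[(k_2/k_1)(1 − D₀(k_2−k_1)/(k_1 L₀))] / (k_2−k_1).
Here k_2−k_1 = 0.2160 d⁻¹ and 1 − D₀(k_2−k_1)/(k_1 L₀) = 1 − 2.42×0.2160/(0.183×29.2) = 0.9022, so
t_c = ln(2.180 × 0.9022) / 0.2160 = 0.6765 / 0.2160 = 3.132 d.
L(t_c) = L₀ e^(−k_1 t_c) = 29.2 × 0.5637 = 16.46 mg/L, and at the critical point k_2 D_c = k_1 L, so D_c = (0.183/0.399) × 16.46 = 7.550 mg/L.
Minimum DO = C_s − D_c = 7.99 − 7.550 = 0.4402 mg/L.

t_c ≈ 3.13 d; D_c ≈ 7.55 mg/L; min DO ≈ 0.440 mg/L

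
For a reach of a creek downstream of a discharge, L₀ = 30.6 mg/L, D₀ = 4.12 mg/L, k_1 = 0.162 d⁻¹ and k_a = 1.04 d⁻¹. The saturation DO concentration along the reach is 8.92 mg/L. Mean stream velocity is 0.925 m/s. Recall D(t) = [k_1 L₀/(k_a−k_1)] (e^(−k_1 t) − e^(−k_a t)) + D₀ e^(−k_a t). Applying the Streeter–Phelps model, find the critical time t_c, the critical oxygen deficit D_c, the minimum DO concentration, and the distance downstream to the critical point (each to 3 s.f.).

At the critical point dD/dt = 0, so k_1 L₀ e^(−k_1 t) = k_a D. Substituting D(t) from the Streeter–Phelps equation and solving for t gives
t_c = ln[(k_a/k_1)(1 − D₀(k_a−k_1)/(k_1 L₀))] / (k_a−k_1).
Here k_a−k_1 = 0.8780 d⁻¹ and 1 − D₀(k_a−k_1)/(k_1 L₀) = 1 − 4.12×0.8780/(0.162×30.6) = 0.2703, so
t_c = ln(6.420 × 0.2703) / 0.8780 = 0.5511 / 0.8780 = 0.6277 d.
D_c = (k_1/k_a) L₀ e^(−k_1 t_c) = (0.162/1.04) × 30.6 × e^(−0.162×0.6277) = 0.1558 × 30.6 × 0.9033 = 4.306 mg/L.
Minimum DO = C_s − D_c = 8.92 − 4.306 = 4.614 mg/L.
x_c = v t_c = 0.925 m/s × 0.6277 d × 86400 s/d = 50160 m ≈ 50.2 km.

t_c ≈ 0.628 d; D_c ≈ 4.31 mg/L; min DO ≈ 4.61 mg/L; x_c ≈ 50.2 km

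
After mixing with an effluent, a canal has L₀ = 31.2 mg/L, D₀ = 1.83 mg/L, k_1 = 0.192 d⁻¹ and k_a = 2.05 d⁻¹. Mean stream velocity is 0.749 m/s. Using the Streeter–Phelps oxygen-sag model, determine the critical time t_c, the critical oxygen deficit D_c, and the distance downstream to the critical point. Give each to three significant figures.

t_c = [1/(k_a−k_1)] ln[(k_a/k_1)(1 − D₀(k_a−k_1)/(k_1 L₀))]
= [1/(2.05−0.192)] ln[(2.05/0.192)(1 − 1.83×1.858/(0.192×31.2))]
= (1/1.858) ln[10.68 × 0.4324] = 0.5382 × ln(4.617) = 0.5382 × 1.530 = 0.8233 d.
D_c = (k_1/k_a) L₀ e^(−k_1 t_c) = (0.192/2.05) × 31.2 × e^(−0.192×0.8233) = 0.09366 × 31.2 × 0.8538 = 2.495 mg/L.
x_c = v t_c = 0.749 m/s × 0.8233 d × 86400 s/d = 53280 m ≈ 53.3 km.

t_c ≈ 0.823 d; D_c ≈ 2.49 mg/L; x_c ≈ 53.3 km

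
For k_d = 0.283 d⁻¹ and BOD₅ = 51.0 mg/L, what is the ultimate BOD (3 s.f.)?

BOD₅ = L₀(1 − e^(−5k_d)) ⇒ L₀ = BOD₅ / (1 − e^(−5×0.283))
= 51.0 / (1 − 0.2429) = 51.0 / 0.7571 = 67.36 mg/L.

L₀ ≈ 67.4 mg/L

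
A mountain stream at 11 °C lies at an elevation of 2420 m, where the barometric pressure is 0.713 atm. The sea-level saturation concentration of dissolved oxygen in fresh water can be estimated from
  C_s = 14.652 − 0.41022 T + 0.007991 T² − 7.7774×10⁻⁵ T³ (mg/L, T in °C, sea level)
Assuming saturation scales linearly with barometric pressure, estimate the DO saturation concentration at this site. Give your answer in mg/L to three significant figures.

C_s ≈ 7.85 mg/L

At sea level: C_s = 14.652 − 0.41022×11 + 0.007991×11² − 7.7774×10⁻⁵×11³ = 11.00 mg/L.
Pressure correction: C_s' = 11.00 × 0.713 = 7.845 mg/L.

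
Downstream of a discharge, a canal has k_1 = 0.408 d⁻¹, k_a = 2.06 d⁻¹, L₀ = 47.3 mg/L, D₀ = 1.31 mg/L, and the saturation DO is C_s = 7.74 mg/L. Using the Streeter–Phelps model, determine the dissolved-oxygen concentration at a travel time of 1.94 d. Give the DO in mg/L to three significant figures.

DO ≈ 2.64 mg/L

k_1 L₀/(k_a−k_1) = 0.408×47.3/(2.06−0.408) = 19.30/1.652 = 11.68 mg/L.
e^(−k_1 t) = e^(−0.408×1.940) = 0.4532; e^(−k_a t) = e^(−2.06×1.940) = 0.01838.
D = 11.68 × (0.4532 − 0.01838) + 1.31 × 0.01838 = 5.079 + 0.02408 = 5.103 mg/L.
DO = C_s − D = 7.74 − 5.103 = 2.637 mg/L.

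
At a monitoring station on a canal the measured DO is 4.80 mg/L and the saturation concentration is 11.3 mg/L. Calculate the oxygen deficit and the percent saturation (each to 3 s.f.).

D ≈ 6.50 mg/L; 42.5 % saturation

D = C_s − C = 11.3 − 4.80 = 6.50 mg/L.
% saturation = 4.80/11.3 × 100 = 42.5 %.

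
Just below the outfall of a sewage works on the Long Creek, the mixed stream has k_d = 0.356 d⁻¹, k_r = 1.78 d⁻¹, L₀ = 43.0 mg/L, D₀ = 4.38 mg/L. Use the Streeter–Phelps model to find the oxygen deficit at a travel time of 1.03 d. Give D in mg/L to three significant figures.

k_d L₀/(k_r−k_d) = 0.356×43.0/(1.78−0.356) = 15.31/1.424 = 10.75 mg/L.
e^(−k_d t) = e^(−0.356×1.030) = 0.6930; e^(−k_r t) = e^(−1.78×1.030) = 0.1599.
D = 10.75 × (0.6930 − 0.1599) + 4.38 × 0.1599 = 5.731 + 0.7002 = 6.432 mg/L.

D ≈ 6.43 mg/L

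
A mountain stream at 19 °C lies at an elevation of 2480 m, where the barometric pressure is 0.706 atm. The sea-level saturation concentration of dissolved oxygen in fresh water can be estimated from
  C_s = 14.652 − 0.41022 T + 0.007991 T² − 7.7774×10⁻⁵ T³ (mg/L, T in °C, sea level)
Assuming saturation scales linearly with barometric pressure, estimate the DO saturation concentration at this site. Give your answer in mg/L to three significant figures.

At sea level: C_s = 14.652 − 0.41022×19 + 0.007991×19² − 7.7774×10⁻⁵×19³ = 9.209 mg/L.
Pressure correction: C_s' = 9.209 × 0.706 = 6.502 mg/L.

C_s ≈ 6.50 mg/L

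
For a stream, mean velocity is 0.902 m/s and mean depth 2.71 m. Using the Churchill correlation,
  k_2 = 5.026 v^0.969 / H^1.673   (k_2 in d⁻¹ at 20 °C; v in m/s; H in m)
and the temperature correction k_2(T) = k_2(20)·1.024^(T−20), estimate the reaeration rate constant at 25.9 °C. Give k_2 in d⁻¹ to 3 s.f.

k_2(20) = 5.026 × 0.902^0.969 / 2.71^1.673 = 5.026 × 0.9049 / 5.301 = 0.8579 d⁻¹.
k_2(25.9) = 0.8579 × 1.024^(25.9−20) = 0.8579 × 1.150 = 0.9868 d⁻¹.

k_2 ≈ 0.987 d⁻¹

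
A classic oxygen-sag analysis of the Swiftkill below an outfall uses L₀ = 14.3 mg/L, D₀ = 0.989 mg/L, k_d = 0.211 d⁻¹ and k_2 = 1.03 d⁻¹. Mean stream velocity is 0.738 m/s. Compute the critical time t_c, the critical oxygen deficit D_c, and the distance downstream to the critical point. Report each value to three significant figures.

At the critical point dD/dt = 0, so k_d L₀ e^(−k_d t) = k_2 D. Substituting D(t) from the Streeter–Phelps equation and solving for t gives
t_c = ln[(k_2/k_d)(1 − D₀(k_2−k_d)/(k_d L₀))] / (k_2−k_d).
Here k_2−k_d = 0.8190 d⁻¹ and 1 − D₀(k_2−k_d)/(k_d L₀) = 1 − 0.989×0.8190/(0.211×14.3) = 0.7316, so
t_c = ln(4.882 × 0.7316) / 0.8190 = 1.273 / 0.8190 = 1.554 d.
D_c = (k_d/k_2) L₀ e^(−k_d t_c) = (0.211/1.03) × 14.3 × e^(−0.211×1.554) = 0.2049 × 14.3 × 0.7204 = 2.110 mg/L.
x_c = v t_c = 0.738 m/s × 1.554 d × 86400 s/d = 99100 m ≈ 99.1 km.

t_c ≈ 1.55 d; D_c ≈ 2.11 mg/L; x_c ≈ 99.1 km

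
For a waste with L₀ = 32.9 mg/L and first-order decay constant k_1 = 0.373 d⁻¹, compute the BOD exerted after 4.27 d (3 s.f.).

y ≈ 26.2 mg/L

y_t = L₀(1 − e^(−k_1 t)) = 32.9 × (1 − e^(−0.373×4.27))
= 32.9 × (1 − 0.2034) = 32.9 × 0.7966 = 26.21 mg/L.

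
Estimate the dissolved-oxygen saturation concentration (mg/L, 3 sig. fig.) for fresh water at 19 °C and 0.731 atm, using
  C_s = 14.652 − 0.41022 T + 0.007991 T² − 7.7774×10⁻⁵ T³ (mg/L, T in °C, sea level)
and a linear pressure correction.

C_s ≈ 6.73 mg/L

At sea level: C_s = 14.652 − 0.41022×19 + 0.007991×19² − 7.7774×10⁻⁵×19³ = 9.209 mg/L.
Pressure correction: C_s' = 9.209 × 0.731 = 6.732 mg/L.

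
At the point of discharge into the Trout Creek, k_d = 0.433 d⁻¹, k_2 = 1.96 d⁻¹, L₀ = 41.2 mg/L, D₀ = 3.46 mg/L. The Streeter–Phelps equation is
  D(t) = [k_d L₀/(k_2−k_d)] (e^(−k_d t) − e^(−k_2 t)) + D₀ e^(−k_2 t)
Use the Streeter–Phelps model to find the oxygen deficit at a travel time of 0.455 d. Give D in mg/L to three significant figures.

D ≈ 6.22 mg/L

k_d L₀/(k_2−k_d) = 0.433×41.2/(1.96−0.433) = 17.84/1.527 = 11.68 mg/L.
e^(−k_d t) = e^(−0.433×0.4550) = 0.8212; e^(−k_2 t) = e^(−1.96×0.4550) = 0.4099.
D = 11.68 × (0.8212 − 0.4099) + 3.46 × 0.4099 = 4.805 + 1.418 = 6.223 mg/L.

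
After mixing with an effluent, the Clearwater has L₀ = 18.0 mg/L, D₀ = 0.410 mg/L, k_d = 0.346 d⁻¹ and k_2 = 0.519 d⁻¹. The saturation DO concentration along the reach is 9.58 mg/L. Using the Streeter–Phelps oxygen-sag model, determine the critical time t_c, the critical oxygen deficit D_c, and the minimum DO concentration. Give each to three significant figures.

t_c ≈ 2.28 d; D_c ≈ 5.46 mg/L; min DO ≈ 4.12 mg/L

At the critical point dD/dt = 0, so k_d L₀ e^(−k_d t) = k_2 D. Substituting D(t) from the Streeter–Phelps equation and solving for t gives
t_c = ln[(k_2/k_d)(1 − D₀(k_2−k_d)/(k_d L₀))] / (k_2−k_d).
Here k_2−k_d = 0.1730 d⁻¹ and 1 − D₀(k_2−k_d)/(k_d L₀) = 1 − 0.410×0.1730/(0.346×18.0) = 0.9886, so
t_c = ln(1.500 × 0.9886) / 0.1730 = 0.3940 / 0.1730 = 2.278 d.
D_c = (k_d/k_2) L₀ e^(−k_d t_c) = (0.346/0.519) × 18.0 × e^(−0.346×2.278) = 0.6667 × 18.0 × 0.4547 = 5.457 mg/L.
Minimum DO = C_s − D_c = 9.58 − 5.457 = 4.123 mg/L.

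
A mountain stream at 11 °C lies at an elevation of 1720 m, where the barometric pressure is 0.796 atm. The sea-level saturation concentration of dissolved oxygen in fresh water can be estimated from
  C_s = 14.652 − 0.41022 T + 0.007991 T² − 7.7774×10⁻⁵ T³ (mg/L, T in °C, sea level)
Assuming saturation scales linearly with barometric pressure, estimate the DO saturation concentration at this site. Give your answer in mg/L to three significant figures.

C_s ≈ 8.76 mg/L

At sea level: C_s = 14.652 − 0.41022×11 + 0.007991×11² − 7.7774×10⁻⁵×11³ = 11.00 mg/L.
Pressure correction: C_s' = 11.00 × 0.796 = 8.758 mg/L.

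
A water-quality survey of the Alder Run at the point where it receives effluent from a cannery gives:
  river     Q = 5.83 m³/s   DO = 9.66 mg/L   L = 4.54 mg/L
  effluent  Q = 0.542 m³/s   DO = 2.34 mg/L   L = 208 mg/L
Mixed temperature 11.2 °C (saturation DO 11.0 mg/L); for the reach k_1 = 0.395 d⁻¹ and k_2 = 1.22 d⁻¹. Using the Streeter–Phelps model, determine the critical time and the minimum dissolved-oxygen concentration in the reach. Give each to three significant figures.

Mixed DO = (5.83×9.66 + 0.542×2.34)/(5.83+0.542) = 57.59/6.372 = 9.037 mg/L.
Mixed L₀ = (5.83×4.54 + 0.542×208)/(6.372) = 139.2/6.372 = 21.85 mg/L.
Initial deficit D₀ = C_s − DO₀ = 11.0 − 9.037 = 1.963 mg/L.
t_c = (1/0.8250) ln[(1.22/0.395)(1 − 1.963×0.8250/(0.395×21.85))] = 1.212 × ln(2.509) = 1.115 d.
D_c = (0.395/1.22) × 21.85 × e^(−0.395×1.115) = 0.3238 × 21.85 × 0.6438 = 4.553 mg/L.
Minimum DO = 11.0 − 4.553 = 6.447 mg/L.

t_c ≈ 1.12 d; minimum DO ≈ 6.45 mg/L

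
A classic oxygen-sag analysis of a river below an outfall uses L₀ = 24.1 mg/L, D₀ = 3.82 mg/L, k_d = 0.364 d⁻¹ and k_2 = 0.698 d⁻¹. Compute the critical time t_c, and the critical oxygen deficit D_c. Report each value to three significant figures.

t_c ≈ 1.48 d; D_c ≈ 7.34 mg/L

With k_2/k_d = 1.918 and 1 − D₀(k_2−k_d)/(k_d L₀) = 0.8546,
t_c = ln(1.918 × 0.8546) / (0.698 − 0.364) = ln(1.639) / 0.3340 = 0.4939/0.3340 = 1.479 d.
D_c = (k_d/k_2) L₀ e^(−k_d t_c) = (0.364/0.698) × 24.1 × e^(−0.364×1.479) = 0.5215 × 24.1 × 0.5838 = 7.337 mg/L.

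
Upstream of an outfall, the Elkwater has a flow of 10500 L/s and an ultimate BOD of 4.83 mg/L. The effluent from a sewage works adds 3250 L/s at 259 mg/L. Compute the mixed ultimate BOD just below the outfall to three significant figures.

Flow-weighted mixing: C = (Q_r C_r + Q_w C_w)/(Q_r + Q_w)
= (10500×4.83 + 3250×259)/(10500 + 3250) = 892500/13750 = 64.91 mg/L.

64.9 mg/L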